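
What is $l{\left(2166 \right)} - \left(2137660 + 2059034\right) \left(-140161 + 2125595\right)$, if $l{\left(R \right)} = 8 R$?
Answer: $-8332258937868$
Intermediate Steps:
$l{\left(2166 \right)} - \left(2137660 + 2059034\right) \left(-140161 + 2125595\right) = 8 \cdot 2166 - \left(2137660 + 2059034\right) \left(-140161 + 2125595\right) = 17328 - 4196694 \cdot 1985434 = 17328 - 8332258955196 = -8332258937868$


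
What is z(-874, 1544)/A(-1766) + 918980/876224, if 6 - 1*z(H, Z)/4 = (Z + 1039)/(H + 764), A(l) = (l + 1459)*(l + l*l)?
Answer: 6045782173892267/5764499838957200 ≈ 1.0488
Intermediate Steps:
A(l) = (1459 + l)*(l + l**2)
z(H, Z) = 24 - 4*(1039 + Z)/(764 + H) (z(H, Z) = 24 - 4*(Z + 1039)/(H + 764) = 24 - 4*(1039 + Z)/(764 + H))
z(-874, 1544)/A(-1766) + 918980/876224 = (4*(3545 - 1*1544 + 6*(-874))/(764 - 874))/((-1766*(1459 + (-1766)**2 + 1460*(-1766)))) + 918980/876224 = (4*(3545 - 1544 - 5244)/(-110))/((-1766*(1459 + 3118756 - 2578360))) + 918980*(1/876224) = (4*(-1/110)*(-3243))/((-1766*541855)) + 229745/219056 = (6486/55)/(-956915930) + 229745/219056 = (6486/55)*(-1/956915930) + 229745/219056 = -3243/26315188075 + 229745/219056 = 6045782173892267/5764499838957200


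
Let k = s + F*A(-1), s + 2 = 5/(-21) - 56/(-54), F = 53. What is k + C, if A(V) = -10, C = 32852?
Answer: 6108631/189 ≈ 32321.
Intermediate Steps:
s = -227/189 (s = -2 + (5/(-21) - 56/(-54)) = -2 + (5*(-1/21) - 56*(-1/54)) = -2 + (-5/21 + 28/27) = -2 + 151/189 = -227/189 ≈ -1.2011)
k = -100397/189 (k = -227/189 + 53*(-10) = -227/189 - 530 = -100397/189 ≈ -531.20)
k + C = -100397/189 + 32852 = 6108631/189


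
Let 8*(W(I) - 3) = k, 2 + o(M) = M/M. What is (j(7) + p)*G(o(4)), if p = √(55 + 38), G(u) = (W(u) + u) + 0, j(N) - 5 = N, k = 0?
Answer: 24 + 2*√93 ≈ 43.287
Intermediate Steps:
o(M) = -1 (o(M) = -2 + M/M = -2 + 1 = -1)
W(I) = 3 (W(I) = 3 + (⅛)*0 = 3 + 0 = 3)
j(N) = 5 + N
G(u) = 3 + u (G(u) = (3 + u) + 0 = 3 + u)
p = √93 ≈ 9.6436
(j(7) + p)*G(o(4)) = ((5 + 7) + √93)*(3 - 1) = (12 + √93)*2 = 24 + 2*√93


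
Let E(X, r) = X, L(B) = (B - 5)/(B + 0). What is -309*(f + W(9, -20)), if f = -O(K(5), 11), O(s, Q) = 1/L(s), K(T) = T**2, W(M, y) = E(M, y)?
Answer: -9579/4 ≈ -2394.8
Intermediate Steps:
L(B) = (-5 + B)/B
W(M, y) = M
O(s, Q) = s/(-5 + s) (O(s, Q) = 1/((-5 + s)/s) = s/(-5 + s))
f = -5/4 (f = -5**2/(-5 + 5**2) = -25/(-5 + 25) = -25/20 = -1*5/4 = -5/4 ≈ -1.2500)
-309*(f + W(9, -20)) = -309*(-5/4 + 9) = -309*31/4 = -9579/4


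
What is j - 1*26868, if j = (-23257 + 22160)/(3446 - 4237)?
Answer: -21251491/791 ≈ -26867.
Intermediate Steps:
j = 1097/791 (j = -1097/(-791) = -1097*(-1/791) = 1097/791 ≈ 1.3869)
j - 1*26868 = 1097/791 - 1*26868 = 1097/791 - 26868 = -21251491/791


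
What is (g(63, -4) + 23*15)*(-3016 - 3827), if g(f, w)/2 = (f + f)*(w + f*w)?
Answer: 439094781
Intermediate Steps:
g(f, w) = 4*f*(w + f*w) (g(f, w) = 2*((f + f)*(w + f*w)) = 2*((2*f)*(w + f*w)) = 2*(2*f*(w + f*w)) = 4*f*(w + f*w))
(g(63, -4) + 23*15)*(-3016 - 3827) = (4*63*(-4)*(1 + 63) + 23*15)*(-3016 - 3827) = (4*63*(-4)*64 + 345)*(-6843) = (-64512 + 345)*(-6843) = -64167*(-6843) = 439094781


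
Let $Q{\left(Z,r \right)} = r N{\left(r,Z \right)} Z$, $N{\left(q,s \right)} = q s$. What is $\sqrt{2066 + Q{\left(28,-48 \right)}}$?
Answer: $\sqrt{1808402} \approx 1344.8$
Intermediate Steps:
$Q{\left(Z,r \right)} = Z^{2} r^{2}$ ($Q{\left(Z,r \right)} = r r Z Z = r Z r Z = Z r^{2} Z = Z^{2} r^{2}$)
$\sqrt{2066 + Q{\left(28,-48 \right)}} = \sqrt{2066 + 28^{2} \left(-48\right)^{2}} = \sqrt{2066 + 784 \cdot 2304} = \sqrt{2066 + 1806336} = \sqrt{1808402}$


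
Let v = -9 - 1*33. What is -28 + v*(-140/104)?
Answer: 371/13 ≈ 28.538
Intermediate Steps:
v = -42 (v = -9 - 33 = -42)
-28 + v*(-140/104) = -28 - (-5880)/104 = -28 - 42*(-35/26) = -28 + 735/13 = 371/13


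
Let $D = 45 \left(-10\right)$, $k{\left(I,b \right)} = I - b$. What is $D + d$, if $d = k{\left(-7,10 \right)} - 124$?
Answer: $-591$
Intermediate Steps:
$d = -141$ ($d = \left(-7 - 10\right) - 124 = -17 - 124 = -141$)
$D = -450$
$D + d = -450 - 141 = -591$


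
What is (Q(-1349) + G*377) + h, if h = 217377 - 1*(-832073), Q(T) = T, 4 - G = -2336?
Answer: 1930281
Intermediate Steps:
G = 2340 (G = 4 - 1*(-2336) = 4 + 2336 = 2340)
h = 1049450 (h = 217377 + 832073 = 1049450)
(Q(-1349) + G*377) + h = (-1349 + 2340*377) + 1049450 = (-1349 + 882180) + 1049450 = 880831 + 1049450 = 1930281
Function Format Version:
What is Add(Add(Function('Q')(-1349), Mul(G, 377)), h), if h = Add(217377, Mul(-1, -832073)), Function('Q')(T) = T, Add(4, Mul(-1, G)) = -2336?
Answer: 1930281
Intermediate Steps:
G = 2340 (G = Add(4, Mul(-1, -2336)) = Add(4, 2336) = 2340)
h = 1049450 (h = Add(217377, 832073) = 1049450)
Add(Add(Function('Q')(-1349), Mul(G, 377)), h) = Add(Add(-1349, Mul(2340, 377)), 1049450) = Add(Add(-1349, 882180), 1049450) = Add(880831, 1049450) = 1930281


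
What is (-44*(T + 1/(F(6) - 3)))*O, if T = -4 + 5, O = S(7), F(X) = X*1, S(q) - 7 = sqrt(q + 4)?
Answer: -1232/3 - 176*sqrt(11)/3 ≈ -605.24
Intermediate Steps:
S(q) = 7 + sqrt(4 + q) (S(q) = 7 + sqrt(q + 4) = 7 + sqrt(4 + q))
F(X) = X
O = 7 + sqrt(11) (O = 7 + sqrt(4 + 7) = 7 + sqrt(11) ≈ 10.317)
T = 1
(-44*(T + 1/(F(6) - 3)))*O = (-44*(1 + 1/(6 - 3)))*(7 + sqrt(11)) = (-44*(1 + 1/3))*(7 + sqrt(11)) = (-44*4/3)*(7 + sqrt(11)) = (-22*8/3)*(7 + sqrt(11)) = -176*(7 + sqrt(11))/3 = -1232/3 - 176*sqrt(11)/3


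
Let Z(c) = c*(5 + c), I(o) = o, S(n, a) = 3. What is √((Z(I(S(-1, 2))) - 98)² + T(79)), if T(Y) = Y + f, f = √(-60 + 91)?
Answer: √(5555 + √31) ≈ 74.569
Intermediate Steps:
f = √31 ≈ 5.5678
T(Y) = Y + √31
√((Z(I(S(-1, 2))) - 98)² + T(79)) = √((3*(5 + 3) - 98)² + (79 + √31)) = √((3*8 - 98)² + (79 + √31)) = √((24 - 98)² + (79 + √31)) = √((-74)² + (79 + √31)) = √(5476 + (79 + √31)) = √(5555 + √31)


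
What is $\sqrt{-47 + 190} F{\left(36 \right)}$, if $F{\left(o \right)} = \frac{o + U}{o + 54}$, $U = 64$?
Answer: $\frac{10 \sqrt{143}}{9} \approx 13.287$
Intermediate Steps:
$F{\left(o \right)} = \frac{64 + o}{54 + o}$ ($F{\left(o \right)} = \frac{o + 64}{o + 54} = \frac{64 + o}{54 + o}$)
$\sqrt{-47 + 190} F{\left(36 \right)} = \sqrt{-47 + 190} \frac{64 + 36}{54 + 36} = \sqrt{143} \cdot \frac{1}{90} \cdot 100 = \sqrt{143} \cdot \frac{10}{9} = \frac{10 \sqrt{143}}{9}$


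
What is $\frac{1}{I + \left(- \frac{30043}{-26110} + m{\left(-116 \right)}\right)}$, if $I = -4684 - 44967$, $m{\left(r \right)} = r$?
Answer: $- \frac{26110}{1299386327} \approx -2.0094 \cdot 10^{-5}$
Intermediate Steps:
$I = -49651$
$\frac{1}{I + \left(- \frac{30043}{-26110} + m{\left(-116 \right)}\right)} = \frac{1}{-49651 - \left(116 + \frac{30043}{-26110}\right)} = \frac{1}{-49651 - \frac{2998717}{26110}} = \frac{1}{- \frac{1299386327}{26110}} = - \frac{26110}{1299386327}$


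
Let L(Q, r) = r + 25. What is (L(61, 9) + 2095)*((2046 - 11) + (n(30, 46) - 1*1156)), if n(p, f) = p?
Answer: 1935261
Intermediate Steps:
L(Q, r) = 25 + r
(L(61, 9) + 2095)*((2046 - 11) + (n(30, 46) - 1*1156)) = ((25 + 9) + 2095)*((2046 - 11) + (30 - 1*1156)) = (34 + 2095)*(2035 + (30 - 1156)) = 2129*(2035 - 1126) = 2129*909 = 1935261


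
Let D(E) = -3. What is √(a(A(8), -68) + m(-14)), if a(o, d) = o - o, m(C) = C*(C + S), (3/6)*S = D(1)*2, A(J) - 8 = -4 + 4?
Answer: 2*√91 ≈ 19.079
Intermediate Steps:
A(J) = 8 (A(J) = 8 + (-4 + 4) = 8 + 0 = 8)
S = -12 (S = 2*(-3*2) = 2*(-6) = -12)
m(C) = C*(-12 + C) (m(C) = C*(C - 12) = C*(-12 + C))
a(o, d) = 0
√(a(A(8), -68) + m(-14)) = √(0 - 14*(-12 - 14)) = √(0 - 14*(-26)) = √(0 + 364) = √364 = 2*√91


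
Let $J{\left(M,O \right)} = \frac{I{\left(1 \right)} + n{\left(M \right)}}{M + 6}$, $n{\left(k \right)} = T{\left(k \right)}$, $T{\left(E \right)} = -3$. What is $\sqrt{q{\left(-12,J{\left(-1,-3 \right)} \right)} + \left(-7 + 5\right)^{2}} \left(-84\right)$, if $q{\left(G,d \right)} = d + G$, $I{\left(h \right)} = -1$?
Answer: $- \frac{168 i \sqrt{55}}{5} \approx - 249.18 i$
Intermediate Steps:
$n{\left(k \right)} = -3$
$J{\left(M,O \right)} = - \frac{4}{6 + M}$ ($J{\left(M,O \right)} = \frac{-1 - 3}{M + 6} = - \frac{4}{6 + M}$)
$q{\left(G,d \right)} = G + d$
$\sqrt{q{\left(-12,J{\left(-1,-3 \right)} \right)} + \left(-7 + 5\right)^{2}} \left(-84\right) = \sqrt{\left(-12 - \frac{4}{6 - 1}\right) + \left(-7 + 5\right)^{2}} \left(-84\right) = \sqrt{\left(-12 - \frac{4}{5}\right) + \left(-2\right)^{2}} \left(-84\right) = \sqrt{\left(-12 - \frac{4}{5}\right) + 4} \left(-84\right) = \sqrt{- \frac{64}{5} + 4} \left(-84\right) = \sqrt{- \frac{44}{5}} \left(-84\right) = \frac{2 i \sqrt{55}}{5} \left(-84\right) = - \frac{168 i \sqrt{55}}{5}$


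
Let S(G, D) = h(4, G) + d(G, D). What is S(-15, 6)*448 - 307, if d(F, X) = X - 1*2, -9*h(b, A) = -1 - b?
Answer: 15605/9 ≈ 1733.9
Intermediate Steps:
h(b, A) = ⅑ + b/9 (h(b, A) = -(-1 - b)/9 = ⅑ + b/9)
d(F, X) = -2 + X (d(F, X) = X - 2 = -2 + X)
S(G, D) = -13/9 + D (S(G, D) = (⅑ + (⅑)*4) + (-2 + D) = (⅑ + 4/9) + (-2 + D) = 5/9 + (-2 + D) = -13/9 + D)
S(-15, 6)*448 - 307 = (-13/9 + 6)*448 - 307 = (41/9)*448 - 307 = 18368/9 - 307 = 15605/9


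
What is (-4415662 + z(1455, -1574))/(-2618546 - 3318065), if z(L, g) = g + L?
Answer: 4415781/5936611 ≈ 0.74382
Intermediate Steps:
z(L, g) = L + g
(-4415662 + z(1455, -1574))/(-2618546 - 3318065) = (-4415662 + (1455 - 1574))/(-2618546 - 3318065) = (-4415662 - 119)/(-5936611) = -4415781*(-1/5936611) = 4415781/5936611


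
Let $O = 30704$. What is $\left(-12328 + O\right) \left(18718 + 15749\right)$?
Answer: $633365592$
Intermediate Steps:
$\left(-12328 + O\right) \left(18718 + 15749\right) = \left(-12328 + 30704\right) \left(18718 + 15749\right) = 18376 \cdot 34467 = 633365592$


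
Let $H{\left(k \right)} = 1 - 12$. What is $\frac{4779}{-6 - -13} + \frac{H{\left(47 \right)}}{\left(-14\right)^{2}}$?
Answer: $\frac{133801}{196} \approx 682.66$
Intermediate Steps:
$H{\left(k \right)} = -11$ ($H{\left(k \right)} = 1 - 12 = -11$)
$\frac{4779}{-6 - -13} + \frac{H{\left(47 \right)}}{\left(-14\right)^{2}} = \frac{4779}{-6 - -13} - \frac{11}{\left(-14\right)^{2}} = \frac{4779}{-6 + 13} - \frac{11}{196} = \frac{4779}{7} - \frac{11}{196} = \frac{133801}{196}$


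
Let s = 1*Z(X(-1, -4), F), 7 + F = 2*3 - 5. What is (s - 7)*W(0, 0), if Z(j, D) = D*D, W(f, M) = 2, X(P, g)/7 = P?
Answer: 58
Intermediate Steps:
X(P, g) = 7*P
F = -6 (F = -7 + (2*3 - 5) = -7 + (6 - 5) = -7 + 1 = -6)
Z(j, D) = D²
s = 36 (s = 1*(-6)² = 1*36 = 36)
(s - 7)*W(0, 0) = (36 - 7)*2 = 29*2 = 58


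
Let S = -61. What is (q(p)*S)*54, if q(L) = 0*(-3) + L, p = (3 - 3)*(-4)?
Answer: 0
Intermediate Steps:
p = 0 (p = 0*(-4) = 0)
q(L) = L (q(L) = 0 + L = L)
(q(p)*S)*54 = (0*(-61))*54 = 0*54 = 0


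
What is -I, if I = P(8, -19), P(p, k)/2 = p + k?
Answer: 22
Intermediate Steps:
P(p, k) = 2*k + 2*p (P(p, k) = 2*(p + k) = 2*(k + p) = 2*k + 2*p)
I = -22 (I = 2*(-19) + 2*8 = -38 + 16 = -22)
-I = -1*(-22) = 22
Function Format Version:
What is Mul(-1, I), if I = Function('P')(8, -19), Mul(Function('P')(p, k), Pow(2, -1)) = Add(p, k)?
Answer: 22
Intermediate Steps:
Function('P')(p, k) = Add(Mul(2, k), Mul(2, p)) (Function('P')(p, k) = Mul(2, Add(p, k)) = Mul(2, Add(k, p)) = Add(Mul(2, k), Mul(2, p)))
I = -22 (I = Add(Mul(2, -19), Mul(2, 8)) = Add(-38, 16) = -22)
Mul(-1, I) = Mul(-1, -22) = 22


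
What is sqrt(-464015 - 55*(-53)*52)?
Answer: 3*I*sqrt(34715) ≈ 558.96*I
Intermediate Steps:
sqrt(-464015 - 55*(-53)*52) = sqrt(-464015 + 2915*52) = sqrt(-464015 + 151580) = sqrt(-312435) = 3*I*sqrt(34715)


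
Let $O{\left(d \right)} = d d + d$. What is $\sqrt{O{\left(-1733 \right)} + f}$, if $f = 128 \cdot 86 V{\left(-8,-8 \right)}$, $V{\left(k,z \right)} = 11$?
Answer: $2 \sqrt{780661} \approx 1767.1$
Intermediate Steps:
$O{\left(d \right)} = d + d^{2}$ ($O{\left(d \right)} = d^{2} + d = d + d^{2}$)
$f = 121088$ ($f = 128 \cdot 86 \cdot 11 = 11008 \cdot 11 = 121088$)
$\sqrt{O{\left(-1733 \right)} + f} = \sqrt{- 1733 \left(1 - 1733\right) + 121088} = \sqrt{\left(-1733\right) \left(-1732\right) + 121088} = \sqrt{3001556 + 121088} = \sqrt{3122644} = 2 \sqrt{780661}$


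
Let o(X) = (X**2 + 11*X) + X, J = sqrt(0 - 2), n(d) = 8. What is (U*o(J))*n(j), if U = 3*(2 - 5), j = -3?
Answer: 144 - 864*I*sqrt(2) ≈ 144.0 - 1221.9*I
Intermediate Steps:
U = -9 (U = 3*(-3) = -9)
J = I*sqrt(2) (J = sqrt(-2) = I*sqrt(2) ≈ 1.4142*I)
o(X) = X**2 + 12*X
(U*o(J))*n(j) = -9*I*sqrt(2)*(12 + I*sqrt(2))*8 = -72*I*sqrt(2)*(12 + I*sqrt(2))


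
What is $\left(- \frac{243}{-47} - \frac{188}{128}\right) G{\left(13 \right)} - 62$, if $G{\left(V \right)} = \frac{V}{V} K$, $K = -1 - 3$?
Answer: $- \frac{28879}{376} \approx -76.806$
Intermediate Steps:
$K = -4$ ($K = -1 - 3 = -4$)
$G{\left(V \right)} = -4$ ($G{\left(V \right)} = \frac{V}{V} \left(-4\right) = 1 \left(-4\right) = -4$)
$\left(- \frac{243}{-47} - \frac{188}{128}\right) G{\left(13 \right)} - 62 = \left(- \frac{243}{-47} - \frac{188}{128}\right) \left(-4\right) - 62 = \left(\left(-243\right) \left(- \frac{1}{47}\right) - \frac{47}{32}\right) \left(-4\right) - 62 = \left(\frac{243}{47} - \frac{47}{32}\right) \left(-4\right) - 62 = \frac{5567}{1504} \left(-4\right) - 62 = - \frac{5567}{376} - 62 = - \frac{28879}{376}$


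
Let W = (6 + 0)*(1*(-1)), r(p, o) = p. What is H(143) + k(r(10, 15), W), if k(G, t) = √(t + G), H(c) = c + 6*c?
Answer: 1003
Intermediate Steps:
W = -6 (W = 6*(-1) = -6)
H(c) = 7*c
k(G, t) = √(G + t)
H(143) + k(r(10, 15), W) = 7*143 + √(10 - 6) = 1001 + √4 = 1001 + 2 = 1003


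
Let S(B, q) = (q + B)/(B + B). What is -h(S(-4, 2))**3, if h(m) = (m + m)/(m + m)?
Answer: -1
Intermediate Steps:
S(B, q) = (B + q)/(2*B) (S(B, q) = (B + q)/((2*B)) = (B + q)*(1/(2*B)) = (B + q)/(2*B))
h(m) = 1 (h(m) = (2*m)/((2*m)) = (2*m)*(1/(2*m)) = 1)
-h(S(-4, 2))**3 = -1*1**3 = -1*1 = -1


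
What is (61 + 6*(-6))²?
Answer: 625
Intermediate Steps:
(61 + 6*(-6))² = (61 - 36)² = 25² = 625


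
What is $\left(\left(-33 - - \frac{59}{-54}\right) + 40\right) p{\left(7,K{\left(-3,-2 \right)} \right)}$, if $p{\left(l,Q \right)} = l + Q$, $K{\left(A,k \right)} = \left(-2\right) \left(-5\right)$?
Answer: $\frac{5423}{54} \approx 100.43$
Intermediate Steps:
$K{\left(A,k \right)} = 10$
$p{\left(l,Q \right)} = Q + l$
$\left(\left(-33 - - \frac{59}{-54}\right) + 40\right) p{\left(7,K{\left(-3,-2 \right)} \right)} = \left(\left(-33 - - \frac{59}{-54}\right) + 40\right) \left(10 + 7\right) = \left(\left(-33 - \left(-59\right) \left(- \frac{1}{54}\right)\right) + 40\right) 17 = \left(\left(-33 - \frac{59}{54}\right) + 40\right) 17 = \left(- \frac{1841}{54} + 40\right) 17 = \frac{319}{54} \cdot 17 = \frac{5423}{54}$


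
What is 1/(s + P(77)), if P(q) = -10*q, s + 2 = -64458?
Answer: -1/65230 ≈ -1.5330e-5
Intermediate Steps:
s = -64460 (s = -2 - 64458 = -64460)
1/(s + P(77)) = 1/(-64460 - 10*77) = 1/(-64460 - 770) = 1/(-65230) = -1/65230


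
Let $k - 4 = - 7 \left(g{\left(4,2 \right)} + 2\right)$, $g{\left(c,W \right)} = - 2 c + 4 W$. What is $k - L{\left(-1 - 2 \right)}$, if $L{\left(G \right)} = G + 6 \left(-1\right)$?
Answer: $-1$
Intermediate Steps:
$L{\left(G \right)} = -6 + G$ ($L{\left(G \right)} = G - 6 = -6 + G$)
$k = -10$ ($k = 4 - 7 \left(\left(\left(-2\right) 4 + 4 \cdot 2\right) + 2\right) = 4 - 7 \left(\left(-8 + 8\right) + 2\right) = 4 - 7 \left(0 + 2\right) = 4 - 14 = -10$)
$k - L{\left(-1 - 2 \right)} = -10 - \left(-6 - 3\right) = -10 - -9 = -10 + 9 = -1$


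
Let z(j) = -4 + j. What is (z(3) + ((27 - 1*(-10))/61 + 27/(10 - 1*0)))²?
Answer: 1979649/372100 ≈ 5.3202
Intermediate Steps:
(z(3) + ((27 - 1*(-10))/61 + 27/(10 - 1*0)))² = ((-4 + 3) + ((27 - 1*(-10))/61 + 27/(10 - 1*0)))² = (-1 + ((27 + 10)*(1/61) + 27/(10 + 0)))² = (-1 + (37*(1/61) + 27/10))² = (-1 + (37/61 + 27*(⅒)))² = (-1 + (37/61 + 27/10))² = (-1 + 2017/610)² = (1407/610)² = 1979649/372100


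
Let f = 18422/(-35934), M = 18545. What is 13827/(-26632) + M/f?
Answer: -8873856895977/245307352 ≈ -36174.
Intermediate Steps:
f = -9211/17967 (f = 18422*(-1/35934) = -9211/17967 ≈ -0.51266)
13827/(-26632) + M/f = 13827/(-26632) + 18545/(-9211/17967) = 13827*(-1/26632) + 18545*(-17967/9211) = -13827/26632 - 333198015/9211 = -8873856895977/245307352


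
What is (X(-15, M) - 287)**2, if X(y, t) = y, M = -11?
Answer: 91204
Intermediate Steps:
(X(-15, M) - 287)**2 = (-15 - 287)**2 = (-302)**2 = 91204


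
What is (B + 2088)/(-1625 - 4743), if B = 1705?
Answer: -3793/6368 ≈ -0.59563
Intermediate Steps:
(B + 2088)/(-1625 - 4743) = (1705 + 2088)/(-1625 - 4743) = 3793/(-6368) = 3793*(-1/6368) = -3793/6368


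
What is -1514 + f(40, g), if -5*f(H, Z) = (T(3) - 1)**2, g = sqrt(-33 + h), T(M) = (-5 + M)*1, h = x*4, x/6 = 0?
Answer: -7579/5 ≈ -1515.8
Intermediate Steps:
x = 0 (x = 6*0 = 0)
h = 0 (h = 0*4 = 0)
T(M) = -5 + M
g = I*sqrt(33) (g = sqrt(-33 + 0) = sqrt(-33) = I*sqrt(33) ≈ 5.7446*I)
f(H, Z) = -9/5 (f(H, Z) = -((-5 + 3) - 1)**2/5 = -(-2 - 1)**2/5 = -1/5*(-3)**2 = -1/5*9 = -9/5)
-1514 + f(40, g) = -1514 - 9/5 = -7579/5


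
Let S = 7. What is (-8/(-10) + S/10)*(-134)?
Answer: -201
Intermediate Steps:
(-8/(-10) + S/10)*(-134) = (-8/(-10) + 7/10)*(-134) = (-8*(-1/10) + 7*(1/10))*(-134) = (4/5 + 7/10)*(-134) = (3/2)*(-134) = -201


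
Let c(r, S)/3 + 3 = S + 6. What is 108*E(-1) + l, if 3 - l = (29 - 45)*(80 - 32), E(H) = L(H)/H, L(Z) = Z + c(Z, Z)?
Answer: 231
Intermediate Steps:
c(r, S) = 9 + 3*S (c(r, S) = -9 + 3*(S + 6) = -9 + 3*(6 + S) = -9 + (18 + 3*S) = 9 + 3*S)
L(Z) = 9 + 4*Z (L(Z) = Z + (9 + 3*Z) = 9 + 4*Z)
E(H) = (9 + 4*H)/H
l = 771 (l = 3 - (29 - 45)*(80 - 32) = 3 - (-16)*48 = 3 - 1*(-768) = 3 + 768 = 771)
108*E(-1) + l = 108*(4 + 9/(-1)) + 771 = 108*(4 + 9*(-1)) + 771 = 108*(4 - 9) + 771 = 108*(-5) + 771 = -540 + 771 = 231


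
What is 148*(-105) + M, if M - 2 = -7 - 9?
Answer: -15554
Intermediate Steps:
M = -14 (M = 2 + (-7 - 9) = 2 - 16 = -14)
148*(-105) + M = 148*(-105) - 14 = -15540 - 14 = -15554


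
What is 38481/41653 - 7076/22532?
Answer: 143079316/234631349 ≈ 0.60981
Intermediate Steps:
38481/41653 - 7076/22532 = 38481*(1/41653) - 7076*1/22532 = 38481/41653 - 1769/5633 = 143079316/234631349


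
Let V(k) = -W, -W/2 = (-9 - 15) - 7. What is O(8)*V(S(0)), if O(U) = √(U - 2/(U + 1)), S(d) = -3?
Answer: -62*√70/3 ≈ -172.91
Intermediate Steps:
W = 62 (W = -2*((-9 - 15) - 7) = -2*(-24 - 7) = -2*(-31) = 62)
O(U) = √(U - 2/(1 + U))
V(k) = -62 (V(k) = -1*62 = -62)
O(8)*V(S(0)) = √((-2 + 8*(1 + 8))/(1 + 8))*(-62) = √((-2 + 8*9)/9)*(-62) = √((-2 + 72)/9)*(-62) = √((⅑)*70)*(-62) = √(70/9)*(-62) = (√70/3)*(-62) = -62*√70/3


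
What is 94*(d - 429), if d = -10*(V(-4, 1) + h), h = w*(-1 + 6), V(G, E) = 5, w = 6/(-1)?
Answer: -16826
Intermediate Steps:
w = -6 (w = 6*(-1) = -6)
h = -30 (h = -6*(-1 + 6) = -6*5 = -30)
d = 250 (d = -10*(5 - 30) = -10*(-25) = 250)
94*(d - 429) = 94*(250 - 429) = 94*(-179) = -16826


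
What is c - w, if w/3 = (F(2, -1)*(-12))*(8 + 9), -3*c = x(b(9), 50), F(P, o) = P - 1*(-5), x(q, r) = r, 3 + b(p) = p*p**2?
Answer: 12802/3 ≈ 4267.3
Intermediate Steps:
b(p) = -3 + p**3 (b(p) = -3 + p*p**2 = -3 + p**3)
F(P, o) = 5 + P (F(P, o) = P + 5 = 5 + P)
c = -50/3 (c = -1/3*50 = -50/3 ≈ -16.667)
w = -4284 (w = 3*(((5 + 2)*(-12))*(8 + 9)) = 3*((7*(-12))*17) = 3*(-84*17) = 3*(-1428) = -4284)
c - w = -50/3 - 1*(-4284) = -50/3 + 4284 = 12802/3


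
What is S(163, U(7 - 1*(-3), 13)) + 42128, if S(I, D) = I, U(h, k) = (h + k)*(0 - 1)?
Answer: 42291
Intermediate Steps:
U(h, k) = -h - k (U(h, k) = (h + k)*(-1) = -h - k)
S(163, U(7 - 1*(-3), 13)) + 42128 = 163 + 42128 = 42291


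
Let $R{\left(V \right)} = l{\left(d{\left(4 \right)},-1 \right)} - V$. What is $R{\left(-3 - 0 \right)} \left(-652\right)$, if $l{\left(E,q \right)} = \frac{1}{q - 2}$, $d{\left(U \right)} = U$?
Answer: $- \frac{5216}{3} \approx -1738.7$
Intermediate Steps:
$l{\left(E,q \right)} = \frac{1}{-2 + q}$
$R{\left(V \right)} = - \frac{1}{3} - V$ ($R{\left(V \right)} = \frac{1}{-2 - 1} - V = \frac{1}{-3} - V = - \frac{1}{3} - V$)
$R{\left(-3 - 0 \right)} \left(-652\right) = \left(- \frac{1}{3} - \left(-3 - 0\right)\right) \left(-652\right) = \left(- \frac{1}{3} - \left(-3 + 0\right)\right) \left(-652\right) = \left(- \frac{1}{3} - -3\right) \left(-652\right) = \left(- \frac{1}{3} + 3\right) \left(-652\right) = \frac{8}{3} \left(-652\right) = - \frac{5216}{3}$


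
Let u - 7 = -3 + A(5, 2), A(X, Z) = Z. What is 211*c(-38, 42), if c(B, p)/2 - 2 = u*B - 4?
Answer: -97060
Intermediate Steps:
u = 6 (u = 7 + (-3 + 2) = 7 - 1 = 6)
c(B, p) = -4 + 12*B (c(B, p) = 4 + 2*(6*B - 4) = 4 + 2*(-4 + 6*B) = 4 + (-8 + 12*B) = -4 + 12*B)
211*c(-38, 42) = 211*(-4 + 12*(-38)) = 211*(-4 - 456) = 211*(-460) = -97060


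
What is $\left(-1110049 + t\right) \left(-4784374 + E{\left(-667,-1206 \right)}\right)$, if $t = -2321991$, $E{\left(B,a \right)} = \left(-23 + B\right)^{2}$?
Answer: $14786168698960$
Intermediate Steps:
$\left(-1110049 + t\right) \left(-4784374 + E{\left(-667,-1206 \right)}\right) = \left(-1110049 - 2321991\right) \left(-4784374 + \left(-23 - 667\right)^{2}\right) = - 3432040 \left(-4784374 + \left(-690\right)^{2}\right) = - 3432040 \left(-4784374 + 476100\right) = \left(-3432040\right) \left(-4308274\right) = 14786168698960$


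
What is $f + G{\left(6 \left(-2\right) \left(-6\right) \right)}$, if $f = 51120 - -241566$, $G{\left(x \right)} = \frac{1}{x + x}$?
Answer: $\frac{42146785}{144} \approx 2.9269 \cdot 10^{5}$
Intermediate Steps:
$G{\left(x \right)} = \frac{1}{2 x}$
$f = 292686$ ($f = 51120 + 241566 = 292686$)
$f + G{\left(6 \left(-2\right) \left(-6\right) \right)} = 292686 + \frac{1}{2 \cdot 6 \left(-2\right) \left(-6\right)} = 292686 + \frac{1}{2 \left(\left(-12\right) \left(-6\right)\right)} = 292686 + \frac{1}{2 \cdot 72} = 292686 + \frac{1}{2} \cdot \frac{1}{72} = 292686 + \frac{1}{144} = \frac{42146785}{144}$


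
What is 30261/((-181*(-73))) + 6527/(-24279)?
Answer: 648465568/320798427 ≈ 2.0214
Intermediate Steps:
30261/((-181*(-73))) + 6527/(-24279) = 30261/13213 + 6527*(-1/24279) = 30261*(1/13213) - 6527/24279 = 30261/13213 - 6527/24279 = 648465568/320798427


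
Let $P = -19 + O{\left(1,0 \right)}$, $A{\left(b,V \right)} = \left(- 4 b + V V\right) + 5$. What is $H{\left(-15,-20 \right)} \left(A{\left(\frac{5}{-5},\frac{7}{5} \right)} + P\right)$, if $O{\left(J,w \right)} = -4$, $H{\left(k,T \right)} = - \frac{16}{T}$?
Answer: $- \frac{1204}{125} \approx -9.632$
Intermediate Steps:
$A{\left(b,V \right)} = 5 + V^{2} - 4 b$ ($A{\left(b,V \right)} = \left(- 4 b + V^{2}\right) + 5 = \left(V^{2} - 4 b\right) + 5 = 5 + V^{2} - 4 b$)
$P = -23$ ($P = -19 - 4 = -23$)
$H{\left(-15,-20 \right)} \left(A{\left(\frac{5}{-5},\frac{7}{5} \right)} + P\right) = - \frac{16}{-20} \left(\left(5 + \left(\frac{7}{5}\right)^{2} - 4 \frac{5}{-5}\right) - 23\right) = \left(-16\right) \left(- \frac{1}{20}\right) \left(\left(5 + \left(7 \cdot \frac{1}{5}\right)^{2} - 4 \cdot 5 \left(- \frac{1}{5}\right)\right) - 23\right) = \frac{4 \left(\left(5 + \left(\frac{7}{5}\right)^{2} - -4\right) - 23\right)}{5} = \frac{4 \left(\left(5 + \frac{49}{25} + 4\right) - 23\right)}{5} = \frac{4 \left(\frac{274}{25} - 23\right)}{5} = \frac{4}{5} \left(- \frac{301}{25}\right) = - \frac{1204}{125}$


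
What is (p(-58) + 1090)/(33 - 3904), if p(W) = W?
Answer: -1032/3871 ≈ -0.26660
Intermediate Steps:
(p(-58) + 1090)/(33 - 3904) = (-58 + 1090)/(33 - 3904) = 1032/(-3871) = 1032*(-1/3871) = -1032/3871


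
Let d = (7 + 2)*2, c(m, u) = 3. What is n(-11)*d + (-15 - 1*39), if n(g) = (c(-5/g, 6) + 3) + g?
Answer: -144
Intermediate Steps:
n(g) = 6 + g (n(g) = (3 + 3) + g = 6 + g)
d = 18 (d = 9*2 = 18)
n(-11)*d + (-15 - 1*39) = (6 - 11)*18 + (-15 - 1*39) = -5*18 + (-15 - 39) = -90 - 54 = -144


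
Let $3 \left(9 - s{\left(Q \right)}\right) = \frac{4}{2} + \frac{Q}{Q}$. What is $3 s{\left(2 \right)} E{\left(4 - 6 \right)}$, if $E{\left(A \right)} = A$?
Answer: $-48$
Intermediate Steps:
$s{\left(Q \right)} = 8$ ($s{\left(Q \right)} = 9 - \frac{\frac{4}{2} + \frac{Q}{Q}}{3} = 9 - \frac{4 \cdot \frac{1}{2} + 1}{3} = 9 - \frac{2 + 1}{3} = 9 - 1 = 8$)
$3 s{\left(2 \right)} E{\left(4 - 6 \right)} = 3 \cdot 8 \left(4 - 6\right) = 24 \left(4 - 6\right) = 24 \left(-2\right) = -48$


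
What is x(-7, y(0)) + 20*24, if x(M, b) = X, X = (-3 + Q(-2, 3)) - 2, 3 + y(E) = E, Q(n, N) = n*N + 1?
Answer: 470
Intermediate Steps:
Q(n, N) = 1 + N*n (Q(n, N) = N*n + 1 = 1 + N*n)
y(E) = -3 + E
X = -10 (X = (-3 + (1 + 3*(-2))) - 2 = (-3 + (1 - 6)) - 2 = (-3 - 5) - 2 = -8 - 2 = -10)
x(M, b) = -10
x(-7, y(0)) + 20*24 = -10 + 20*24 = -10 + 480 = 470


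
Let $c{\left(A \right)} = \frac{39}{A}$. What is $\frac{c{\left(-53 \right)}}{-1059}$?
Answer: $\frac{13}{18709} \approx 0.00069485$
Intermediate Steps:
$\frac{c{\left(-53 \right)}}{-1059} = \frac{39 \frac{1}{-53}}{-1059} = 39 \left(- \frac{1}{53}\right) \left(- \frac{1}{1059}\right) = \left(- \frac{39}{53}\right) \left(- \frac{1}{1059}\right) = \frac{13}{18709}$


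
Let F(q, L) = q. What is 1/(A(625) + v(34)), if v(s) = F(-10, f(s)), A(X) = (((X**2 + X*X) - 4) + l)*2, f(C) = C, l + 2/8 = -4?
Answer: 2/3124947 ≈ 6.4001e-7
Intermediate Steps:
l = -17/4 (l = -1/4 - 4 = -17/4 ≈ -4.2500)
A(X) = -33/2 + 4*X**2 (A(X) = (((X**2 + X*X) - 4) - 17/4)*2 = (((X**2 + X**2) - 4) - 17/4)*2 = ((2*X**2 - 4) - 17/4)*2 = ((-4 + 2*X**2) - 17/4)*2 = (-33/4 + 2*X**2)*2 = -33/2 + 4*X**2)
v(s) = -10
1/(A(625) + v(34)) = 1/((-33/2 + 4*625**2) - 10) = 1/((-33/2 + 4*390625) - 10) = 1/((-33/2 + 1562500) - 10) = 1/(3124967/2 - 10) = 1/(3124947/2) = 2/3124947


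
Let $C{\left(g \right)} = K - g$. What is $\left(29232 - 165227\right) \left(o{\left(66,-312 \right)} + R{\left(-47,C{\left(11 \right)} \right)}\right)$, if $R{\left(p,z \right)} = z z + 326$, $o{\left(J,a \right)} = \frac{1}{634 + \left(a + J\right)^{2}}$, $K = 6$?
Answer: $- \frac{583789843549}{12230} \approx -4.7734 \cdot 10^{7}$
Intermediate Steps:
$C{\left(g \right)} = 6 - g$
$o{\left(J,a \right)} = \frac{1}{634 + \left(J + a\right)^{2}}$
$R{\left(p,z \right)} = 326 + z^{2}$ ($R{\left(p,z \right)} = z^{2} + 326 = 326 + z^{2}$)
$\left(29232 - 165227\right) \left(o{\left(66,-312 \right)} + R{\left(-47,C{\left(11 \right)} \right)}\right) = \left(29232 - 165227\right) \left(\frac{1}{634 + \left(66 - 312\right)^{2}} + \left(326 + \left(6 - 11\right)^{2}\right)\right) = - 135995 \left(\frac{1}{634 + \left(-246\right)^{2}} + \left(326 + \left(6 - 11\right)^{2}\right)\right) = - 135995 \left(\frac{1}{634 + 60516} + \left(326 + \left(-5\right)^{2}\right)\right) = - 135995 \left(\frac{1}{61150} + \left(326 + 25\right)\right) = - 135995 \left(\frac{1}{61150} + 351\right) = \left(-135995\right) \frac{21463651}{61150} = - \frac{583789843549}{12230}$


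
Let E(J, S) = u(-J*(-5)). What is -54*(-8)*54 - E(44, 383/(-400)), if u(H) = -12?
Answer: 23340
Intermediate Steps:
E(J, S) = -12
-54*(-8)*54 - E(44, 383/(-400)) = -54*(-8)*54 - 1*(-12) = 432*54 + 12 = 23328 + 12 = 23340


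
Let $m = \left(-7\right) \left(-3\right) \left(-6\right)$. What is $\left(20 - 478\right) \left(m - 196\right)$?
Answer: $147476$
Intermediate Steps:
$m = -126$ ($m = 21 \left(-6\right) = -126$)
$\left(20 - 478\right) \left(m - 196\right) = \left(20 - 478\right) \left(-126 - 196\right) = \left(-458\right) \left(-322\right) = 147476$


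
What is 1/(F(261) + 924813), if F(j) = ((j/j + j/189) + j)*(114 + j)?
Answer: 7/7165066 ≈ 9.7696e-7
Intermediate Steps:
F(j) = (1 + 190*j/189)*(114 + j) (F(j) = ((1 + j*(1/189)) + j)*(114 + j) = ((1 + j/189) + j)*(114 + j) = (1 + 190*j/189)*(114 + j))
1/(F(261) + 924813) = 1/((114 + (190/189)*261**2 + (7283/63)*261) + 924813) = 1/((114 + (190/189)*68121 + 211207/7) + 924813) = 1/((114 + 479370/7 + 211207/7) + 924813) = 1/(691375/7 + 924813) = 1/(7165066/7) = 7/7165066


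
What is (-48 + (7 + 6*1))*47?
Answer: -1645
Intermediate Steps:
(-48 + (7 + 6*1))*47 = (-48 + (7 + 6))*47 = (-48 + 13)*47 = -35*47 = -1645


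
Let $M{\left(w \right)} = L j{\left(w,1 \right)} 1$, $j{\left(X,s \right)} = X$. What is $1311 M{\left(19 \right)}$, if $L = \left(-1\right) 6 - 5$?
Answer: $-273999$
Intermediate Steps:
$L = -11$ ($L = -6 - 5 = -11$)
$M{\left(w \right)} = - 11 w$ ($M{\left(w \right)} = - 11 w 1 = - 11 w$)
$1311 M{\left(19 \right)} = 1311 \left(\left(-11\right) 19\right) = 1311 \left(-209\right) = -273999$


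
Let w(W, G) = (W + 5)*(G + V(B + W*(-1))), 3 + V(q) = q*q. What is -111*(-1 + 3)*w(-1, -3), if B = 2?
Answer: -2664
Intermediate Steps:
V(q) = -3 + q**2 (V(q) = -3 + q*q = -3 + q**2)
w(W, G) = (5 + W)*(-3 + G + (2 - W)**2) (w(W, G) = (W + 5)*(G + (-3 + (2 + W*(-1))**2)) = (5 + W)*(G + (-3 + (2 - W)**2)) = (5 + W)*(-3 + G + (2 - W)**2))
-111*(-1 + 3)*w(-1, -3) = -111*(-1 + 3)*(5 + (-1)**2 + (-1)**3 - 19*(-1) + 5*(-3) - 3*(-1)) = -222*(5 + 1 - 1 + 19 - 15 + 3) = -222*12 = -111*24 = -2664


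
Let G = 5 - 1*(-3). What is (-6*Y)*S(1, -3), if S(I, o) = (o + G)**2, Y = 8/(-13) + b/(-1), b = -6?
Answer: -10500/13 ≈ -807.69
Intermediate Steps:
G = 8 (G = 5 + 3 = 8)
Y = 70/13 (Y = 8/(-13) - 6/(-1) = 8*(-1/13) - 6*(-1) = -8/13 + 6 = 70/13 ≈ 5.3846)
S(I, o) = (8 + o)**2 (S(I, o) = (o + 8)**2 = (8 + o)**2)
(-6*Y)*S(1, -3) = (-6*70/13)*(8 - 3)**2 = -420/13*5**2 = -420/13*25 = -10500/13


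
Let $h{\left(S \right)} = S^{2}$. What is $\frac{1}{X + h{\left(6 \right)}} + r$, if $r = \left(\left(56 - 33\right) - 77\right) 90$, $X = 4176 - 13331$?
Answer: $- \frac{44318341}{9119} \approx -4860.0$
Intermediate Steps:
$X = -9155$
$r = -4860$ ($r = \left(23 - 77\right) 90 = \left(-54\right) 90 = -4860$)
$\frac{1}{X + h{\left(6 \right)}} + r = \frac{1}{-9155 + 6^{2}} - 4860 = \frac{1}{-9155 + 36} - 4860 = \frac{1}{-9119} - 4860 = - \frac{1}{9119} - 4860 = - \frac{44318341}{9119}$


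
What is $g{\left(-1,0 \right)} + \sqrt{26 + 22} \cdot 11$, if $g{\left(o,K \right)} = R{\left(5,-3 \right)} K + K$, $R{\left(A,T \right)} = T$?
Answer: $44 \sqrt{3} \approx 76.21$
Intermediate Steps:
$g{\left(o,K \right)} = - 2 K$ ($g{\left(o,K \right)} = - 3 K + K = - 2 K$)
$g{\left(-1,0 \right)} + \sqrt{26 + 22} \cdot 11 = \left(-2\right) 0 + \sqrt{26 + 22} \cdot 11 = 0 + \sqrt{48} \cdot 11 = 0 + 4 \sqrt{3} \cdot 11 = 0 + 44 \sqrt{3} = 44 \sqrt{3}$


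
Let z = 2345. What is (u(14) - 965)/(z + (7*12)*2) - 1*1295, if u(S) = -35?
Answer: -3255335/2513 ≈ -1295.4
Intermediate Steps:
(u(14) - 965)/(z + (7*12)*2) - 1*1295 = (-35 - 965)/(2345 + (7*12)*2) - 1*1295 = -1000/(2345 + 84*2) - 1295 = -1000/(2345 + 168) - 1295 = -1000/2513 - 1295 = -3255335/2513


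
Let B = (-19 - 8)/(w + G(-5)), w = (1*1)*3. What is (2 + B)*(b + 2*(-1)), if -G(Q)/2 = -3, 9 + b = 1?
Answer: 10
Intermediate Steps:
b = -8 (b = -9 + 1 = -8)
G(Q) = 6 (G(Q) = -2*(-3) = 6)
w = 3 (w = 1*3 = 3)
B = -3 (B = (-19 - 8)/(3 + 6) = -27/9 = -27*1/9 = -3)
(2 + B)*(b + 2*(-1)) = (2 - 3)*(-8 + 2*(-1)) = -(-8 - 2) = -1*(-10) = 10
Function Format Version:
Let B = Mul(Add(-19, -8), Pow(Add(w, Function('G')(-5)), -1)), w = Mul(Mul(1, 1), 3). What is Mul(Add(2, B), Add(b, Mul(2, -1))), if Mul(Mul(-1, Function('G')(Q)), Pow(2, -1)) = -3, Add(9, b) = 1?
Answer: 10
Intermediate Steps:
b = -8 (b = Add(-9, 1) = -8)
Function('G')(Q) = 6 (Function('G')(Q) = Mul(-2, -3) = 6)
w = 3 (w = Mul(1, 3) = 3)
B = -3 (B = Mul(Add(-19, -8), Pow(Add(3, 6), -1)) = Mul(-27, Pow(9, -1)) = Mul(-27, Rational(1, 9)) = -3)
Mul(Add(2, B), Add(b, Mul(2, -1))) = Mul(Add(2, -3), Add(-8, Mul(2, -1))) = Mul(-1, Add(-8, -2)) = Mul(-1, -10) = 10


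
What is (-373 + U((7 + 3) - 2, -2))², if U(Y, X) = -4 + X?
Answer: 143641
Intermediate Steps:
(-373 + U((7 + 3) - 2, -2))² = (-373 + (-4 - 2))² = (-373 - 6)² = (-379)² = 143641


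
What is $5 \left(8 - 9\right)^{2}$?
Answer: $5$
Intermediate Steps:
$5 \left(8 - 9\right)^{2} = 5 \left(-1\right)^{2} = 5 \cdot 1 = 5$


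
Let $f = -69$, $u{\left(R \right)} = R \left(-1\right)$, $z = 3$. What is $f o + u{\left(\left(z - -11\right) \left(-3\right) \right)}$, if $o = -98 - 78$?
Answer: $12186$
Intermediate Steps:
$u{\left(R \right)} = - R$
$o = -176$ ($o = -98 - 78 = -176$)
$f o + u{\left(\left(z - -11\right) \left(-3\right) \right)} = \left(-69\right) \left(-176\right) - \left(3 - -11\right) \left(-3\right) = 12144 - \left(3 + \left(-4 + 15\right)\right) \left(-3\right) = 12144 - \left(3 + 11\right) \left(-3\right) = 12144 - 14 \left(-3\right) = 12144 - -42 = 12144 + 42 = 12186$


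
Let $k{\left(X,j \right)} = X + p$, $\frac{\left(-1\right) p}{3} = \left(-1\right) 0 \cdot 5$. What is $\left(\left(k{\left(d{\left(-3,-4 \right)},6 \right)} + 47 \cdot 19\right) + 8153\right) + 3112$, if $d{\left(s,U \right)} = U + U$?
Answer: $12150$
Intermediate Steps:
$d{\left(s,U \right)} = 2 U$
$p = 0$ ($p = - 3 \left(-1\right) 0 \cdot 5 = - 3 \cdot 0 \cdot 5 = \left(-3\right) 0 = 0$)
$k{\left(X,j \right)} = X$ ($k{\left(X,j \right)} = X + 0 = X$)
$\left(\left(k{\left(d{\left(-3,-4 \right)},6 \right)} + 47 \cdot 19\right) + 8153\right) + 3112 = \left(\left(2 \left(-4\right) + 47 \cdot 19\right) + 8153\right) + 3112 = \left(\left(-8 + 893\right) + 8153\right) + 3112 = \left(885 + 8153\right) + 3112 = 9038 + 3112 = 12150$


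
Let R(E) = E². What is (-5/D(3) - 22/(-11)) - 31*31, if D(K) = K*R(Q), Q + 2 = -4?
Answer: -103577/108 ≈ -959.05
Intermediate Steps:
Q = -6 (Q = -2 - 4 = -6)
D(K) = 36*K (D(K) = K*(-6)² = K*36 = 36*K)
(-5/D(3) - 22/(-11)) - 31*31 = (-5/(36*3) - 22/(-11)) - 31*31 = (-5/108 - 22*(-1/11)) - 961 = (-5*1/108 + 2) - 961 = (-5/108 + 2) - 961 = 211/108 - 961 = -103577/108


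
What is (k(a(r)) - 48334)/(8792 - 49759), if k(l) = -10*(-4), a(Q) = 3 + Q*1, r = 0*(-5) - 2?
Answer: 48294/40967 ≈ 1.1789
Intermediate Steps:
r = -2 (r = 0 - 2 = -2)
a(Q) = 3 + Q
k(l) = 40
(k(a(r)) - 48334)/(8792 - 49759) = (40 - 48334)/(8792 - 49759) = -48294/(-40967) = -48294*(-1/40967) = 48294/40967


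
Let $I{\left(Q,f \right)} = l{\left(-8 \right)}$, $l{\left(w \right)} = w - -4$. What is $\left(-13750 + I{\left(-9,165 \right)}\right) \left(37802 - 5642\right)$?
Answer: $-442328640$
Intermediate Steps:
$l{\left(w \right)} = 4 + w$ ($l{\left(w \right)} = w + 4 = 4 + w$)
$I{\left(Q,f \right)} = -4$ ($I{\left(Q,f \right)} = 4 - 8 = -4$)
$\left(-13750 + I{\left(-9,165 \right)}\right) \left(37802 - 5642\right) = \left(-13750 - 4\right) \left(37802 - 5642\right) = - 13754 \left(37802 - 5642\right) = \left(-13754\right) 32160 = -442328640$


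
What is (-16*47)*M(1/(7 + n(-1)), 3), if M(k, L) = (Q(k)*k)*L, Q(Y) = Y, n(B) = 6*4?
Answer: -2256/961 ≈ -2.3476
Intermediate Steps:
n(B) = 24
M(k, L) = L*k² (M(k, L) = (k*k)*L = k²*L = L*k²)
(-16*47)*M(1/(7 + n(-1)), 3) = (-16*47)*(3*(1/(7 + 24))²) = -2256*(1/31)² = -2256/961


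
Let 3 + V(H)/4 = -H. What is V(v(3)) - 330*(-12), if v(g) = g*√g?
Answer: 3948 - 12*√3 ≈ 3927.2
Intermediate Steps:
v(g) = g^(3/2)
V(H) = -12 - 4*H (V(H) = -12 + 4*(-H) = -12 - 4*H)
V(v(3)) - 330*(-12) = (-12 - 12*√3) - 330*(-12) = (-12 - 12*√3) + 3960 = 3948 - 12*√3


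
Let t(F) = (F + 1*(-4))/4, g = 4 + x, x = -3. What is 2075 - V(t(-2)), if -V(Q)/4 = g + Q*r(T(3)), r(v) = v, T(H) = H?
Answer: 2061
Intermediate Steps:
g = 1 (g = 4 - 3 = 1)
t(F) = -1 + F/4 (t(F) = (F - 4)*(¼) = (-4 + F)*(¼) = -1 + F/4)
V(Q) = -4 - 12*Q (V(Q) = -4*(1 + Q*3) = -4*(1 + 3*Q) = -4 - 12*Q)
2075 - V(t(-2)) = 2075 - (-4 - 12*(-1 + (¼)*(-2))) = 2075 - (-4 - 12*(-1 - ½)) = 2075 - (-4 - 12*(-3/2)) = 2075 - (-4 + 18) = 2075 - 1*14 = 2075 - 14 = 2061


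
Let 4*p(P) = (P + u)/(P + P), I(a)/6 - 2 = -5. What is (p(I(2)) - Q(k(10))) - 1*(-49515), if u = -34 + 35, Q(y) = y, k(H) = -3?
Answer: 7130609/144 ≈ 49518.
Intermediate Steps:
I(a) = -18 (I(a) = 12 + 6*(-5) = 12 - 30 = -18)
u = 1
p(P) = (1 + P)/(8*P) (p(P) = ((P + 1)/(P + P))/4 = ((1 + P)/((2*P)))/4 = ((1 + P)*(1/(2*P)))/4 = ((1 + P)/(2*P))/4 = (1 + P)/(8*P))
(p(I(2)) - Q(k(10))) - 1*(-49515) = ((⅛)*(1 - 18)/(-18) - 1*(-3)) - 1*(-49515) = ((⅛)*(-1/18)*(-17) + 3) + 49515 = (17/144 + 3) + 49515 = 449/144 + 49515 = 7130609/144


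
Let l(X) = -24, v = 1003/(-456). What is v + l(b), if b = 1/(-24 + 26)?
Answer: -11947/456 ≈ -26.200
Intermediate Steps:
v = -1003/456 (v = 1003*(-1/456) = -1003/456 ≈ -2.1996)
b = ½ (b = 1/2 = ½ ≈ 0.50000)
v + l(b) = -1003/456 - 24 = -11947/456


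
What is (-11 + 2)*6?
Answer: -54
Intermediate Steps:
(-11 + 2)*6 = -9*6 = -54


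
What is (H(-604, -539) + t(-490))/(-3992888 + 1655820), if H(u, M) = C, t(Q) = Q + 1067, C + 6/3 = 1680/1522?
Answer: -438415/1778508748 ≈ -0.00024651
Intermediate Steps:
C = -682/761 (C = -2 + 1680/1522 = -2 + 1680*(1/1522) = -2 + 840/761 = -682/761 ≈ -0.89619)
t(Q) = 1067 + Q
H(u, M) = -682/761
(H(-604, -539) + t(-490))/(-3992888 + 1655820) = (-682/761 + (1067 - 490))/(-3992888 + 1655820) = (-682/761 + 577)/(-2337068) = (438415/761)*(-1/2337068) = -438415/1778508748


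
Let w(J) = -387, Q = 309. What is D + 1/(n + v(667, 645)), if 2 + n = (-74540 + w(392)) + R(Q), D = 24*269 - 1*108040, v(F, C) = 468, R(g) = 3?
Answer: -7563741473/74458 ≈ -1.0158e+5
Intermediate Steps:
D = -101584 (D = 6456 - 108040 = -101584)
n = -74926 (n = -2 + ((-74540 - 387) + 3) = -2 + (-74927 + 3) = -2 - 74924 = -74926)
D + 1/(n + v(667, 645)) = -101584 + 1/(-74926 + 468) = -101584 + 1/(-74458) = -101584 - 1/74458 = -7563741473/74458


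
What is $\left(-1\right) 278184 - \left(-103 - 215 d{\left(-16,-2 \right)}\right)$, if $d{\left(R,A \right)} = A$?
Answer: $-278511$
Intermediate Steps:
$\left(-1\right) 278184 - \left(-103 - 215 d{\left(-16,-2 \right)}\right) = \left(-1\right) 278184 - \left(-103 - -430\right) = -278184 - \left(-103 + 430\right) = -278184 - 327 = -278511$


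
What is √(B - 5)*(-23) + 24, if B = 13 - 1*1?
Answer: 24 - 23*√7 ≈ -36.852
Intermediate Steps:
B = 12 (B = 13 - 1 = 12)
√(B - 5)*(-23) + 24 = √(12 - 5)*(-23) + 24 = √7*(-23) + 24 = -23*√7 + 24 = 24 - 23*√7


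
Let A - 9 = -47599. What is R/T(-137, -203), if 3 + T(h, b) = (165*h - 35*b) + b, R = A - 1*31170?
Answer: 39380/7853 ≈ 5.0146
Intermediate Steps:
A = -47590 (A = 9 - 47599 = -47590)
R = -78760 (R = -47590 - 1*31170 = -47590 - 31170 = -78760)
T(h, b) = -3 - 34*b + 165*h (T(h, b) = -3 + ((165*h - 35*b) + b) = -3 + ((-35*b + 165*h) + b) = -3 + (-34*b + 165*h) = -3 - 34*b + 165*h)
R/T(-137, -203) = -78760/(-3 - 34*(-203) + 165*(-137)) = -78760/(-3 + 6902 - 22605) = -78760/(-15706) = -78760*(-1/15706) = 39380/7853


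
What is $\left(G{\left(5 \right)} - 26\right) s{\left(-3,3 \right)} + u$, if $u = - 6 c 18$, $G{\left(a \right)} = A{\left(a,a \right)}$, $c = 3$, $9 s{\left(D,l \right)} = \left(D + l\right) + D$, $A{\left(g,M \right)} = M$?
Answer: $-317$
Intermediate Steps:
$s{\left(D,l \right)} = \frac{l}{9} + \frac{2 D}{9}$ ($s{\left(D,l \right)} = \frac{\left(D + l\right) + D}{9} = \frac{l + 2 D}{9} = \frac{l}{9} + \frac{2 D}{9}$)
$G{\left(a \right)} = a$
$u = -324$ ($u = \left(-6\right) 3 \cdot 18 = \left(-18\right) 18 = -324$)
$\left(G{\left(5 \right)} - 26\right) s{\left(-3,3 \right)} + u = \left(5 - 26\right) \left(\frac{1}{9} \cdot 3 + \frac{2}{9} \left(-3\right)\right) - 324 = - 21 \left(\frac{1}{3} - \frac{2}{3}\right) - 324 = \left(-21\right) \left(- \frac{1}{3}\right) - 324 = 7 - 324 = -317$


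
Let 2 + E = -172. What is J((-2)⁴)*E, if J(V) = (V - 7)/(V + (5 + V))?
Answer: -1566/37 ≈ -42.324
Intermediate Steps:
E = -174 (E = -2 - 172 = -174)
J(V) = (-7 + V)/(5 + 2*V)
J((-2)⁴)*E = ((-7 + (-2)⁴)/(5 + 2*(-2)⁴))*(-174) = ((-7 + 16)/(5 + 2*16))*(-174) = (9/(5 + 32))*(-174) = (9/37)*(-174) = -1566/37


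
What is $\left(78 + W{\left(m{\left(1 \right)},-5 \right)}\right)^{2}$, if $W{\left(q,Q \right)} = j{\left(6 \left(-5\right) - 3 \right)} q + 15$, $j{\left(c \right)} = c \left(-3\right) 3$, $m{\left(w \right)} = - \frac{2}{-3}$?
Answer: $84681$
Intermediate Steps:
$m{\left(w \right)} = \frac{2}{3}$ ($m{\left(w \right)} = \left(-2\right) \left(- \frac{1}{3}\right) = \frac{2}{3}$)
$j{\left(c \right)} = - 9 c$ ($j{\left(c \right)} = - 3 c 3 = - 9 c$)
$W{\left(q,Q \right)} = 15 + 297 q$ ($W{\left(q,Q \right)} = - 9 \left(6 \left(-5\right) - 3\right) q + 15 = - 9 \left(-30 - 3\right) q + 15 = \left(-9\right) \left(-33\right) q + 15 = 297 q + 15 = 15 + 297 q$)
$\left(78 + W{\left(m{\left(1 \right)},-5 \right)}\right)^{2} = \left(78 + \left(15 + 297 \cdot \frac{2}{3}\right)\right)^{2} = \left(78 + \left(15 + 198\right)\right)^{2} = \left(78 + 213\right)^{2} = 291^{2} = 84681$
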